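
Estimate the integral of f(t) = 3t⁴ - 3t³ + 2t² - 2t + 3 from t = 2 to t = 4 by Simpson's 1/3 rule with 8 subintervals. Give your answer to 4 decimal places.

446.5365

h = (4 − 2)/8 = 0.25.
Nodes t₀,…,t₈ = 2, 2.25, 2.5, 2.75, 3, 3.25, 3.5, 3.75, 4.
f(t) = 3t⁴ - 3t³ + 2t² - 2t + 3: f₀=31, f₁=51.33984375, f₂=80.8125, f₃=121.80859375, f₄=177, f₅=249.33984375, f₆=342.0625, f₇=458.68359375, f₈=603.
(h/3)·[f₀ + 4f₁ + 2f₂ + 4f₃ + 2f₄ + 4f₅ + 2f₆ + 4f₇ + f₈] = 0.083333·(5358.4375) = 446.5365.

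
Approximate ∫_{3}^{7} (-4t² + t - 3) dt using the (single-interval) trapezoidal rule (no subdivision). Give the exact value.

-456

T = (b−a)/2 · [f(3) + f(7)] = 2·[(-36) + (-192)] = -456.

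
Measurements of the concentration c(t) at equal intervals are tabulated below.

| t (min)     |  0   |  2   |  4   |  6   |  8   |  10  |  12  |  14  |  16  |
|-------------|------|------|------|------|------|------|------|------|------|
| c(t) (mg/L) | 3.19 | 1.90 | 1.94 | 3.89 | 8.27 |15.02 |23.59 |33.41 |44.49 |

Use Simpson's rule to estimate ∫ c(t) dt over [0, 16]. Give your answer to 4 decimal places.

h = 2, n = 8.
(h/3)·[y₀ + 4y₁ + 2y₂ + 4y₃ + 2y₄ + 4y₅ + 2y₆ + 4y₇ + y₈] = 0.666667·(332.16) = 221.4400.

221.4400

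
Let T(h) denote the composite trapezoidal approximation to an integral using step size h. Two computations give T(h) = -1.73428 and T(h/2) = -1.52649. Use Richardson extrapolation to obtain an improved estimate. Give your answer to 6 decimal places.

R = (4·T(h/2) − T(h)) / 3 = (4·(-1.52649) − (-1.73428))/3 = (-4.37168)/3 = -1.457227.

-1.457227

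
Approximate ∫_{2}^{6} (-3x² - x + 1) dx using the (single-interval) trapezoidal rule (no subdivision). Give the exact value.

-252

T = (b−a)/2 · [f(2) + f(6)] = 2·[(-13) + (-113)] = -252.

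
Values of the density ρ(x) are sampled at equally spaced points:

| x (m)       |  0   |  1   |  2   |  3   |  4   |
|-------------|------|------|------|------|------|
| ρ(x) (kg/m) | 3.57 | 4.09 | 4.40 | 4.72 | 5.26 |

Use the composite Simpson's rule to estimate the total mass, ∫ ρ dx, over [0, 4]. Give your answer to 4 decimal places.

h = 1, n = 4.
(h/3)·[y₀ + 4y₁ + 2y₂ + 4y₃ + y₄] = 0.333333·(52.87) = 17.6233.

17.6233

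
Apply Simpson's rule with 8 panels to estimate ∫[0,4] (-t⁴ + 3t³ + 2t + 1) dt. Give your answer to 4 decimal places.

7.1667

h = (4 − 0)/8 = 0.5.
Nodes t₀,…,t₈ = 0, 0.5, 1, 1.5, 2, 2.5, 3, 3.5, 4.
f(t) = -t⁴ + 3t³ + 2t + 1: f₀=1, f₁=2.3125, f₂=5, f₃=9.0625, f₄=13, f₅=13.8125, f₆=7, f₇=-13.4375, f₈=-55.
(h/3)·[f₀ + 4f₁ + 2f₂ + 4f₃ + 2f₄ + 4f₅ + 2f₆ + 4f₇ + f₈] = 0.166667·(43) = 7.1667.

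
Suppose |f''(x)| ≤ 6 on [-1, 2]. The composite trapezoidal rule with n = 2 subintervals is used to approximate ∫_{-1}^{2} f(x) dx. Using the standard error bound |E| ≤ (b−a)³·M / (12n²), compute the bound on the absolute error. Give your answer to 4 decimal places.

3.3750

|E| ≤ (3)³·6 / (12·2²) = 162/48 = 3.3750.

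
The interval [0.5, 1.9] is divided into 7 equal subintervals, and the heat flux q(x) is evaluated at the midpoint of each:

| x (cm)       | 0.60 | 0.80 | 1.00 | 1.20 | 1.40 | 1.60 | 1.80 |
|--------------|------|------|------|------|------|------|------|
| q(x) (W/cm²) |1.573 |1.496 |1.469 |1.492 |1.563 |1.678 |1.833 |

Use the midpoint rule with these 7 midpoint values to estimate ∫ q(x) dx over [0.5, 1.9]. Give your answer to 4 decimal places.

2.2208

h = 0.2, n = 7.
h·[y(m₁) + y(m₂) + y(m₃) + y(m₄) + y(m₅) + y(m₆) + y(m₇)] = 0.2·(11.104) = 2.2208.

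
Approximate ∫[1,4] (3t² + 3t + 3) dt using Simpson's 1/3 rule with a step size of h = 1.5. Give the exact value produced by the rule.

h = (4 − 1)/2 = 1.5.
Nodes t₀,…,t₂ = 1, 2.5, 4.
f(t) = 3t² + 3t + 3: f₀=9, f₁=29.25, f₂=63.
(h/3)·[f₀ + 4f₁ + f₂] = 0.5·(189) = 94.5.

94.5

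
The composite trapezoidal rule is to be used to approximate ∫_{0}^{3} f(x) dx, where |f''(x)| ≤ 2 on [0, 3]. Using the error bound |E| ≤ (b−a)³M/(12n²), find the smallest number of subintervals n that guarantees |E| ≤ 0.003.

39

Need 54/(12n²) ≤ 0.003.
n² ≥ 54/(12·0.003) = 1500 ⇒ n ≥ 38.7298, so the smallest n is 39.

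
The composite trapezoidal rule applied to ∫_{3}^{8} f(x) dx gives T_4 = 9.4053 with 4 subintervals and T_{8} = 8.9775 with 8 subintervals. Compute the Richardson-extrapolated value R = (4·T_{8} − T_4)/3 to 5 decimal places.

8.83490

R = (4·T_{8} − T_4) / 3 = (4·8.9775 − 9.4053)/3 = (26.5047)/3 = 8.83490.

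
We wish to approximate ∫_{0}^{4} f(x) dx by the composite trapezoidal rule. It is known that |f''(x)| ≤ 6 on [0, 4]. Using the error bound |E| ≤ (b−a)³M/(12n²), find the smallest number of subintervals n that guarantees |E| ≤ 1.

Need 384/(12n²) ≤ 1.
n² ≥ 384/(12·1) = 32 ⇒ n ≥ 5.6569, so the smallest n is 6.

6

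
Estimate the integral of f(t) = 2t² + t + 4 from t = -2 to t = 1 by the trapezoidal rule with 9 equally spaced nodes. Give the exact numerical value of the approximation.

h = (1 − (-2))/8 = 0.375.
Nodes t₀,…,t₈ = -2, -1.625, -1.25, -0.875, -0.5, -0.125, 0.25, 0.625, 1.
f(t) = 2t² + t + 4: f₀=10, f₁=7.65625, f₂=5.875, f₃=4.65625, f₄=4, f₅=3.90625, f₆=4.375, f₇=5.40625, f₈=7.
(h/2)·[f₀ + 2f₁ + 2f₂ + 2f₃ + 2f₄ + 2f₅ + 2f₆ + 2f₇ + f₈] = 0.1875·(88.75) = 16.640625.

16.640625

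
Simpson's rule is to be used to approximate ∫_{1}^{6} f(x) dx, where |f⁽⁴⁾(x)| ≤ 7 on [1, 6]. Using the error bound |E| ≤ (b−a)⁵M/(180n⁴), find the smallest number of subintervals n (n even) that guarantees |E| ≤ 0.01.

12

Need 21875/(180n⁴) ≤ 0.01.
n⁴ ≥ 21875/(180·0.01) = 12152.8 ⇒ n ≥ 10.4995, so the smallest even n is 12. (n must be even for Simpson's rule.)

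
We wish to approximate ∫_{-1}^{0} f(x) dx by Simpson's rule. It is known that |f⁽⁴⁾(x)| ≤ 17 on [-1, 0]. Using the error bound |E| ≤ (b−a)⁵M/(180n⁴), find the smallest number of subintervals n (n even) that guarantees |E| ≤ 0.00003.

Need 17/(180n⁴) ≤ 0.00003.
n⁴ ≥ 17/(180·0.00003) = 3148.15 ⇒ n ≥ 7.4906, so the smallest even n is 8. (n must be even for Simpson's rule.)

8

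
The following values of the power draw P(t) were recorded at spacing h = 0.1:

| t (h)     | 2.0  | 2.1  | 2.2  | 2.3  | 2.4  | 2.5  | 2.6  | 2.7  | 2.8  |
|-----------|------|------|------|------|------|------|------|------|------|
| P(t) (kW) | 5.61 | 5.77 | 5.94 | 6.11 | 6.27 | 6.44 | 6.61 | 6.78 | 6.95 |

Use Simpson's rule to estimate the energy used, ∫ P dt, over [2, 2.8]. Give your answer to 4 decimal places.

h = 0.1, n = 8.
(h/3)·[y₀ + 4y₁ + 2y₂ + 4y₃ + 2y₄ + 4y₅ + 2y₆ + 4y₇ + y₈] = 0.033333·(150.60) = 5.0200.

5.0200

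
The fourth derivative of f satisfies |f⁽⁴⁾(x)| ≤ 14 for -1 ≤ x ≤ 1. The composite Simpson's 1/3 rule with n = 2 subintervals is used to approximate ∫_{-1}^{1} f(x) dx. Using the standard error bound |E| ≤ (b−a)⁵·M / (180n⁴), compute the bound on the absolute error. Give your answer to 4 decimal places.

|E| ≤ (2)⁵·14 / (180·2⁴) = 448/2880 = 0.1556.

0.1556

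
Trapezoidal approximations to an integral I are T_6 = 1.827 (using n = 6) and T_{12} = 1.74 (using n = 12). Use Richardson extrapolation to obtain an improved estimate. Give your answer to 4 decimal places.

R = (4·T_{12} − T_6) / 3 = (4·1.74 − 1.827)/3 = (5.133)/3 = 1.7110.

1.7110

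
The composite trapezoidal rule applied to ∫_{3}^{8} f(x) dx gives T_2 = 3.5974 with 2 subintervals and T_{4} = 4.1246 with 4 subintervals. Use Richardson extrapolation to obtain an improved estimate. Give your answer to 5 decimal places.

4.30033

R = (4·T_{4} − T_2) / 3 = (4·4.1246 − 3.5974)/3 = (12.9010)/3 = 4.30033.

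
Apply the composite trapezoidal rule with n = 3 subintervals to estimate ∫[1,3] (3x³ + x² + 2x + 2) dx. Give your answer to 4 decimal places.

83.4815

h = (3 − 1)/3 = 0.666667.
Nodes x₀,…,x₃ = 1, 1.666667, 2.333333, 3.
f(x) = 3x³ + x² + 2x + 2: f₀=8, f₁=22, f₂=50.222222, f₃=98.
(h/2)·[f₀ + 2f₁ + 2f₂ + f₃] = 0.333333·(250.444444) = 83.4815.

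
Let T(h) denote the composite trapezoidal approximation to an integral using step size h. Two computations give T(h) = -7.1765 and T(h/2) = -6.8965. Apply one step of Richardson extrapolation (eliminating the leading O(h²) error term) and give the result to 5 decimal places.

-6.80317

R = (4·T(h/2) − T(h)) / 3 = (4·(-6.8965) − (-7.1765))/3 = (-20.4095)/3 = -6.80317.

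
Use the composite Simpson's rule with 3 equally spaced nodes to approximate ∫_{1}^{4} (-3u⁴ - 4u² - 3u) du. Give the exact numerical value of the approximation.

h = (4 − 1)/2 = 1.5.
Nodes u₀,…,u₂ = 1, 2.5, 4.
f(u) = -3u⁴ - 4u² - 3u: f₀=-10, f₁=-149.6875, f₂=-844.
(h/3)·[f₀ + 4f₁ + f₂] = 0.5·(-1452.75) = -726.375.

-726.375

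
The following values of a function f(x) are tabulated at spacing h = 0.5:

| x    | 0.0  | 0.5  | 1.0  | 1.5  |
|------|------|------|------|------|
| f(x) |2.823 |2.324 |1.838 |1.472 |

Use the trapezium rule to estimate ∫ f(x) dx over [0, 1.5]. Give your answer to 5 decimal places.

h = 0.5, n = 3.
(h/2)·[y₀ + 2y₁ + 2y₂ + y₃] = 0.25·(12.619) = 3.15475.

3.15475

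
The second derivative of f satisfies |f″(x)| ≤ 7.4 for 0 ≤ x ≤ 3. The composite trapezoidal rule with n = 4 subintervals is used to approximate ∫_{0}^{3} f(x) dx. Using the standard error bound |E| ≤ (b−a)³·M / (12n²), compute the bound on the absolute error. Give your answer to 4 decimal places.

1.0406

|E| ≤ (3)³·7.4 / (12·4²) = 199.8/192 = 1.0406.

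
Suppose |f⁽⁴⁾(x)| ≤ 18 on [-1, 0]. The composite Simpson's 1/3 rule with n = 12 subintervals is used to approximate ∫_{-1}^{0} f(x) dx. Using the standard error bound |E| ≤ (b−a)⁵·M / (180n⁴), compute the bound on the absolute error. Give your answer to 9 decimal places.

0.000004823

|E| ≤ (1)⁵·18 / (180·12⁴) = 18/3732480 = 0.000004823.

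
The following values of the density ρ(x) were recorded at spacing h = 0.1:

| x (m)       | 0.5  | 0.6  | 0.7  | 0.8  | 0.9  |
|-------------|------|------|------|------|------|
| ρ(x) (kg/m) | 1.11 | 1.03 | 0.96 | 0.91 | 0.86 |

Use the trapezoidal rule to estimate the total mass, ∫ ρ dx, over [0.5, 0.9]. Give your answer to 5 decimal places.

0.38850

h = 0.1, n = 4.
(h/2)·[y₀ + 2y₁ + 2y₂ + 2y₃ + y₄] = 0.05·(7.77) = 0.38850.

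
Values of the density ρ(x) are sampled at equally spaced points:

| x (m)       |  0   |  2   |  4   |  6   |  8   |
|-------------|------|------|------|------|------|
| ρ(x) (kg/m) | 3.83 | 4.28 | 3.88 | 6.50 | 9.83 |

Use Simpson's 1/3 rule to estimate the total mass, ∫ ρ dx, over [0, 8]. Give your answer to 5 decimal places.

h = 2, n = 4.
(h/3)·[y₀ + 4y₁ + 2y₂ + 4y₃ + y₄] = 0.666667·(64.54) = 43.02667.

43.02667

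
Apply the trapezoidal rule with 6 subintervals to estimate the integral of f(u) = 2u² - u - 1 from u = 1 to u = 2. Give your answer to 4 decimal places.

h = (2 − 1)/6 = 0.166667.
Nodes u₀,…,u₆ = 1, 1.166667, 1.333333, 1.5, 1.666667, 1.833333, 2.
f(u) = 2u² - u - 1: f₀=0, f₁=0.555556, f₂=1.222222, f₃=2, f₄=2.888889, f₅=3.888889, f₆=5.
(h/2)·[f₀ + 2f₁ + 2f₂ + 2f₃ + 2f₄ + 2f₅ + f₆] = 0.083333·(26.111111) = 2.1759.

2.1759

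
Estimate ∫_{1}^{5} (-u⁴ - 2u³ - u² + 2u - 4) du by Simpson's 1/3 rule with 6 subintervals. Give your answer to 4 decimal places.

-970.2387

h = (5 − 1)/6 = 0.666667.
Nodes u₀,…,u₆ = 1, 1.666667, 2.333333, 3, 3.666667, 4.333333, 5.
f(u) = -u⁴ - 2u³ - u² + 2u - 4: f₀=-6, f₁=-20.419753, f₂=-59.827160, f₃=-142, f₄=-289.456790, f₅=-529.456790, f₆=-894.
(h/3)·[f₀ + 4f₁ + 2f₂ + 4f₃ + 2f₄ + 4f₅ + f₆] = 0.222222·(-4366.074074) = -970.2387.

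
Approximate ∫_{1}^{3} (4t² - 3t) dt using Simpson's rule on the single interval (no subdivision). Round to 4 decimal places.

22.6667

S = (b−a)/6 · [f(1) + 4f(2) + f(3)] = 0.333333·[1 + 4·10 + 27] = 22.6667.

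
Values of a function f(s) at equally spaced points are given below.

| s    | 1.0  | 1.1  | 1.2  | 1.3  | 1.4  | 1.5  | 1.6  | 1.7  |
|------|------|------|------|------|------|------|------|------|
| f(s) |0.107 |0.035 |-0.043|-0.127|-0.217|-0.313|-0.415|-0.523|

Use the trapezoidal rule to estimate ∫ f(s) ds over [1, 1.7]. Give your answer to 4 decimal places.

-0.1288

h = 0.1, n = 7.
(h/2)·[y₀ + 2y₁ + 2y₂ + 2y₃ + 2y₄ + 2y₅ + 2y₆ + y₇] = 0.05·(-2.576) = -0.1288.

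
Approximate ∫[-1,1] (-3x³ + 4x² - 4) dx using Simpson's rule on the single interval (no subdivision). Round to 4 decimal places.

-5.3333

S = (b−a)/6 · [f(-1) + 4f(0) + f(1)] = 0.333333·[3 + 4·(-4) + (-3)] = -5.3333.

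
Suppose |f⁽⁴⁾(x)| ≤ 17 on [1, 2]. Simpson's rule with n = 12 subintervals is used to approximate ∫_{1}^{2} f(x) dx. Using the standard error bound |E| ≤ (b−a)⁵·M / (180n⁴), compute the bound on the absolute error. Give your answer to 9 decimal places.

0.000004555

|E| ≤ (1)⁵·17 / (180·12⁴) = 17/3732480 = 0.000004555.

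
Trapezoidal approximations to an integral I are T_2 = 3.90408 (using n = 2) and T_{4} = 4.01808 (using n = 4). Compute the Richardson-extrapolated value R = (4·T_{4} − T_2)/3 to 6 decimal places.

4.056080

R = (4·T_{4} − T_2) / 3 = (4·4.01808 − 3.90408)/3 = (12.16824)/3 = 4.056080.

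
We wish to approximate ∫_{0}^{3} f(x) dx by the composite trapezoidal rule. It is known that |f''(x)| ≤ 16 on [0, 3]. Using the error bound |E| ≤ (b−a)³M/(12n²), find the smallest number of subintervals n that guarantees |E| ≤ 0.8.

7

Need 432/(12n²) ≤ 0.8.
n² ≥ 432/(12·0.8) = 45 ⇒ n ≥ 6.7082, so the smallest n is 7.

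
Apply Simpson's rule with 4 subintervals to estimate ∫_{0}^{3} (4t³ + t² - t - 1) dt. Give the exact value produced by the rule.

82.5

h = (3 − 0)/4 = 0.75.
Nodes t₀,…,t₄ = 0, 0.75, 1.5, 2.25, 3.
f(t) = 4t³ + t² - t - 1: f₀=-1, f₁=0.5, f₂=13.25, f₃=47.375, f₄=113.
(h/3)·[f₀ + 4f₁ + 2f₂ + 4f₃ + f₄] = 0.25·(330) = 82.5.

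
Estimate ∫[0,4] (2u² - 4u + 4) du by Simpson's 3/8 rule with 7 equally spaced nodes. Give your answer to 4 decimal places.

h = (4 − 0)/6 = 0.666667.
Nodes u₀,…,u₆ = 0, 0.666667, 1.333333, 2, 2.666667, 3.333333, 4.
f(u) = 2u² - 4u + 4: f₀=4, f₁=2.222222, f₂=2.222222, f₃=4, f₄=7.555556, f₅=12.888889, f₆=20.
(3h/8)·[f₀ + 3f₁ + 3f₂ + 2f₃ + 3f₄ + 3f₅ + f₆] = 0.25·(106.666667) = 26.6667.

26.6667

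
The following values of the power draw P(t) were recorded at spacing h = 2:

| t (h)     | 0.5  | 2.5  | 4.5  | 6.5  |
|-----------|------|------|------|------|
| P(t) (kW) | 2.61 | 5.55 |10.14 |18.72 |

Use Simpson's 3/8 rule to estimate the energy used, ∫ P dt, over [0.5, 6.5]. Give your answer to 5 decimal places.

h = 2, n = 3.
(3h/8)·[y₀ + 3y₁ + 3y₂ + y₃] = 0.75·(68.40) = 51.30000.

51.30000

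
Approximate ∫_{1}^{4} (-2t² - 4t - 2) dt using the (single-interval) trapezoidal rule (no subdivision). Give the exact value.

T = (b−a)/2 · [f(1) + f(4)] = 1.5·[(-8) + (-50)] = -87.

-87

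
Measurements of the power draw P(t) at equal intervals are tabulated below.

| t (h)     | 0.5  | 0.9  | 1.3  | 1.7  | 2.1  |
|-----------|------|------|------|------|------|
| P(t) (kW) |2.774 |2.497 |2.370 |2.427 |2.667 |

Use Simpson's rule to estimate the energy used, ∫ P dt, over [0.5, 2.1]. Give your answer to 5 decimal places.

3.98360

h = 0.4, n = 4.
(h/3)·[y₀ + 4y₁ + 2y₂ + 4y₃ + y₄] = 0.133333·(29.877) = 3.98360.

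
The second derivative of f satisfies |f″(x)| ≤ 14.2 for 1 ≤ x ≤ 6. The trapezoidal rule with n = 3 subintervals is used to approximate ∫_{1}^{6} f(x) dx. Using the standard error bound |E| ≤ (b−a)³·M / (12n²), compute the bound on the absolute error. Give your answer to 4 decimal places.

|E| ≤ (5)³·14.2 / (12·3²) = 1775/108 = 16.4352.

16.4352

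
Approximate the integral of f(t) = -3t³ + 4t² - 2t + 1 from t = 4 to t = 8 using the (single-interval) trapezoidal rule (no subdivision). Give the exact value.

-2860

T = (b−a)/2 · [f(4) + f(8)] = 2·[(-135) + (-1295)] = -2860.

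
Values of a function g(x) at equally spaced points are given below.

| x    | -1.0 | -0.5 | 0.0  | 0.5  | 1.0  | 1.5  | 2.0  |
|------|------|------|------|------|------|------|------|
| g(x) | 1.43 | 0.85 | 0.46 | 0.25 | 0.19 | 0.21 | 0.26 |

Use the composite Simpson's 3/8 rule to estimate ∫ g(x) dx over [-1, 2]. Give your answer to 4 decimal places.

1.3725

h = 0.5, n = 6.
(3h/8)·[y₀ + 3y₁ + 3y₂ + 2y₃ + 3y₄ + 3y₅ + y₆] = 0.1875·(7.32) = 1.3725.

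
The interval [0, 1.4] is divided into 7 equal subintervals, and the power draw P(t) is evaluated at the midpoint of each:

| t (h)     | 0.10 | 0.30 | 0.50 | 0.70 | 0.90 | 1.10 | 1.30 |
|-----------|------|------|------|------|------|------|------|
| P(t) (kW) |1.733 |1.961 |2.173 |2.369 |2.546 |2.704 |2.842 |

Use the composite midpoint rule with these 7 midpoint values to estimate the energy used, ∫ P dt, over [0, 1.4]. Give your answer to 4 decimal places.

3.2656

h = 0.2, n = 7.
h·[y(m₁) + y(m₂) + y(m₃) + y(m₄) + y(m₅) + y(m₆) + y(m₇)] = 0.2·(16.328) = 3.2656.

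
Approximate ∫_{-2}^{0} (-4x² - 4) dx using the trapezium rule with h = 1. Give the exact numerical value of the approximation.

-20

h = (0 − (-2))/2 = 1.
Nodes x₀,…,x₂ = -2, -1, 0.
f(x) = -4x² - 4: f₀=-20, f₁=-8, f₂=-4.
(h/2)·[f₀ + 2f₁ + f₂] = 0.5·(-40) = -20.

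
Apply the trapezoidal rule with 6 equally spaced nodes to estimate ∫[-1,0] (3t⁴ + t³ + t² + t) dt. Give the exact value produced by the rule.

0.21984

h = (0 − (-1))/5 = 0.2.
Nodes t₀,…,t₅ = -1, -0.8, -0.6, -0.4, -0.2, 0.
f(t) = 3t⁴ + t³ + t² + t: f₀=2, f₁=0.5568, f₂=-0.0672, f₃=-0.2272, f₄=-0.1632, f₅=0.
(h/2)·[f₀ + 2f₁ + 2f₂ + 2f₃ + 2f₄ + f₅] = 0.1·(2.1984) = 0.21984.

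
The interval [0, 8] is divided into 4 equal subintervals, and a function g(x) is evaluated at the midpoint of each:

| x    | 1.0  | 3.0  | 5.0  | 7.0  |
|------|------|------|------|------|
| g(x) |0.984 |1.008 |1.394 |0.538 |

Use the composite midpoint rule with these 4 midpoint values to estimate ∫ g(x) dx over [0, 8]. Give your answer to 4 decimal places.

h = 2, n = 4.
h·[y(m₁) + y(m₂) + y(m₃) + y(m₄)] = 2·(3.924) = 7.8480.

7.8480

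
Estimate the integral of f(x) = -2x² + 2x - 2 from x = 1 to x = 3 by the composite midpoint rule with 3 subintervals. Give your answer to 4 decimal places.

h = (3 − 1)/3 = 0.666667.
Midpoints m₁,…,m₃ = 1.333333, 2, 2.666667.
f(m₁)=-2.888889, f(m₂)=-6, f(m₃)=-10.888889.
h·[f(m₁) + f(m₂) + f(m₃)] = 0.666667·(-19.777778) = -13.1852.

-13.1852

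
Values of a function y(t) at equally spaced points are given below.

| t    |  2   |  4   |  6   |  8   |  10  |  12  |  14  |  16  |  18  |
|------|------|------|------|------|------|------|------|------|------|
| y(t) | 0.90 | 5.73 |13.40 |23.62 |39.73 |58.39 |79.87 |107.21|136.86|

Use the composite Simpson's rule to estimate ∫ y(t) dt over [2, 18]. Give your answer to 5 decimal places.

789.04000

h = 2, n = 8.
(h/3)·[y₀ + 4y₁ + 2y₂ + 4y₃ + 2y₄ + 4y₅ + 2y₆ + 4y₇ + y₈] = 0.666667·(1183.56) = 789.04000.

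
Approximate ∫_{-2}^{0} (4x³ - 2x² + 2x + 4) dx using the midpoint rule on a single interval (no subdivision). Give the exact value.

-8

M = (b−a)·f(-1) = 2·(-4) = -8.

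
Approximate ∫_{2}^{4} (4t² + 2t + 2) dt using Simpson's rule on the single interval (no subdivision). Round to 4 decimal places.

S = (b−a)/6 · [f(2) + 4f(3) + f(4)] = 0.333333·[22 + 4·44 + 74] = 90.6667.

90.6667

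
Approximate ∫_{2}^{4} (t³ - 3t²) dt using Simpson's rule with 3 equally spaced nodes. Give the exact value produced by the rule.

h = (4 − 2)/2 = 1.
Nodes t₀,…,t₂ = 2, 3, 4.
f(t) = t³ - 3t²: f₀=-4, f₁=0, f₂=16.
(h/3)·[f₀ + 4f₁ + f₂] = 0.333333·(12) = 4.

4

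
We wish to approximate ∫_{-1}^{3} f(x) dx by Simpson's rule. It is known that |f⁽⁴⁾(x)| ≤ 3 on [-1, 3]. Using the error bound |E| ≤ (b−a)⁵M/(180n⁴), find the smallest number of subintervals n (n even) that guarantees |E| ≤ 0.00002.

Need 3072/(180n⁴) ≤ 0.00002.
n⁴ ≥ 3072/(180·0.00002) = 853333 ⇒ n ≥ 30.3934, so the smallest even n is 32. (n must be even for Simpson's rule.)

32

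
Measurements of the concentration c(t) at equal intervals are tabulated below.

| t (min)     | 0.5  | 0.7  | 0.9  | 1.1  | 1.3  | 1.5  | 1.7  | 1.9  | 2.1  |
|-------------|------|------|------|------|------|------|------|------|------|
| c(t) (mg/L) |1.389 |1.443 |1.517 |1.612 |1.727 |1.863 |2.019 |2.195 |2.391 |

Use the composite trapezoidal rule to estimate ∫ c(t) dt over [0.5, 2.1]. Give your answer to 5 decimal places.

h = 0.2, n = 8.
(h/2)·[y₀ + 2y₁ + 2y₂ + 2y₃ + 2y₄ + 2y₅ + 2y₆ + 2y₇ + y₈] = 0.1·(28.532) = 2.85320.

2.85320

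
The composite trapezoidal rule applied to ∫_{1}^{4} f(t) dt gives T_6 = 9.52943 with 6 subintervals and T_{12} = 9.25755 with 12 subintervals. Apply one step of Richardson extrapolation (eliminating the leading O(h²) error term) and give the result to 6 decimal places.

R = (4·T_{12} − T_6) / 3 = (4·9.25755 − 9.52943)/3 = (27.50077)/3 = 9.166923.

9.166923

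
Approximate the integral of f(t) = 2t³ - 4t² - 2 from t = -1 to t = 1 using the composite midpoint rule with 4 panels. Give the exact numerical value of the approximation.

-6.5

h = (1 − (-1))/4 = 0.5.
Midpoints m₁,…,m₄ = -0.75, -0.25, 0.25, 0.75.
f(m₁)=-5.09375, f(m₂)=-2.28125, f(m₃)=-2.21875, f(m₄)=-3.40625.
h·[f(m₁) + f(m₂) + f(m₃) + f(m₄)] = 0.5·(-13) = -6.5.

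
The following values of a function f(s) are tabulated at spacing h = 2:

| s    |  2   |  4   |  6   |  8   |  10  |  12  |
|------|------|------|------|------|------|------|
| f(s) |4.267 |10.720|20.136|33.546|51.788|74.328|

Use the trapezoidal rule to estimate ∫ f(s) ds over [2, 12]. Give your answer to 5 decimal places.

310.97500

h = 2, n = 5.
(h/2)·[y₀ + 2y₁ + 2y₂ + 2y₃ + 2y₄ + y₅] = 1·(310.975) = 310.97500.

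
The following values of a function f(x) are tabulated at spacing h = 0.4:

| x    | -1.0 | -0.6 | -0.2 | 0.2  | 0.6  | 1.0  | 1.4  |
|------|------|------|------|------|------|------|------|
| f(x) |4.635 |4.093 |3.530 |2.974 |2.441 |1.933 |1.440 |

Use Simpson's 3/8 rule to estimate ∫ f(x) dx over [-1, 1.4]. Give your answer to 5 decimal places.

h = 0.4, n = 6.
(3h/8)·[y₀ + 3y₁ + 3y₂ + 2y₃ + 3y₄ + 3y₅ + y₆] = 0.15·(48.014) = 7.20210.

7.20210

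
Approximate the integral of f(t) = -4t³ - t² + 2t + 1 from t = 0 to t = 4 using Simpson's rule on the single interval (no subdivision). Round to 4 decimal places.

-257.3333

S = (b−a)/6 · [f(0) + 4f(2) + f(4)] = 0.666667·[1 + 4·(-31) + (-263)] = -257.3333.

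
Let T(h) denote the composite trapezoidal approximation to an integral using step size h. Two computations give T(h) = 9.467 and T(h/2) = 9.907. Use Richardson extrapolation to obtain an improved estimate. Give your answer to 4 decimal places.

10.0537

R = (4·T(h/2) − T(h)) / 3 = (4·9.907 − 9.467)/3 = (30.161)/3 = 10.0537.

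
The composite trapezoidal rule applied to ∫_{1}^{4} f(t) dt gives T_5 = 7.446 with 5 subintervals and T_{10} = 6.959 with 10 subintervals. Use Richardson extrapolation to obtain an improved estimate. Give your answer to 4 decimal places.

6.7967

R = (4·T_{10} − T_5) / 3 = (4·6.959 − 7.446)/3 = (20.390)/3 = 6.7967.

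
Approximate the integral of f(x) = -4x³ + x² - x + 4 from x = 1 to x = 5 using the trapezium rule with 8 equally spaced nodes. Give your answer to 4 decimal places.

-586.2857

h = (5 − 1)/7 = 0.571429.
Nodes x₀,…,x₇ = 1, 1.571429, 2.142857, 2.714286, 3.285714, 3.857143, 4.428571, 5.
f(x) = -4x³ + x² - x + 4: f₀=0, f₁=-10.623907, f₂=-32.909621, f₃=-71.335277, f₄=-130.379009, f₅=-214.518950, f₆=-328.233236, f₇=-476.
(h/2)·[f₀ + 2f₁ + 2f₂ + 2f₃ + 2f₄ + 2f₅ + 2f₆ + f₇] = 0.285714·(-2052) = -586.2857.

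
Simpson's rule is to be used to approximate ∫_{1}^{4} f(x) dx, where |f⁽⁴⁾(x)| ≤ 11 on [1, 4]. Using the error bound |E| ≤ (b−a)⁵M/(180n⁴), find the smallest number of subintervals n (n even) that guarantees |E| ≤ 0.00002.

Need 2673/(180n⁴) ≤ 0.00002.
n⁴ ≥ 2673/(180·0.00002) = 742500 ⇒ n ≥ 29.3545, so the smallest even n is 30. (n must be even for Simpson's rule.)

30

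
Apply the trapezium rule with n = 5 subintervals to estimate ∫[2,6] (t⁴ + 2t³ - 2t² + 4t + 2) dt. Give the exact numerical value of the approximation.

2175.83872

h = (6 − 2)/5 = 0.8.
Nodes t₀,…,t₅ = 2, 2.8, 3.6, 4.4, 5.2, 6.
f(t) = t⁴ + 2t³ - 2t² + 4t + 2: f₀=34, f₁=102.8896, f₂=251.7536, f₃=526.0576, f₄=981.0976, f₅=1682.
(h/2)·[f₀ + 2f₁ + 2f₂ + 2f₃ + 2f₄ + f₅] = 0.4·(5439.5968) = 2175.83872.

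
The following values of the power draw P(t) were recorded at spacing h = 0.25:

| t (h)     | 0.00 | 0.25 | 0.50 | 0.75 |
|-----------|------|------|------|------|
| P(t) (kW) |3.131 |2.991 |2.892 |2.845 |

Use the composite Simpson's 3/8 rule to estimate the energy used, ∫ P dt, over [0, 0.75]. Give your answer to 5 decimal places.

h = 0.25, n = 3.
(3h/8)·[y₀ + 3y₁ + 3y₂ + y₃] = 0.09375·(23.625) = 2.21484.

2.21484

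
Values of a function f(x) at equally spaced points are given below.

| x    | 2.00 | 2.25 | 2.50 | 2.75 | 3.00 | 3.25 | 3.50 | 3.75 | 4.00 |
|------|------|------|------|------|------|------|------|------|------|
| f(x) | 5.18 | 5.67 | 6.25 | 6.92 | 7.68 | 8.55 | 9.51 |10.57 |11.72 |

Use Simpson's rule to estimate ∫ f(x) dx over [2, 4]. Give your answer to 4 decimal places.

h = 0.25, n = 8.
(h/3)·[y₀ + 4y₁ + 2y₂ + 4y₃ + 2y₄ + 4y₅ + 2y₆ + 4y₇ + y₈] = 0.083333·(190.62) = 15.8850.

15.8850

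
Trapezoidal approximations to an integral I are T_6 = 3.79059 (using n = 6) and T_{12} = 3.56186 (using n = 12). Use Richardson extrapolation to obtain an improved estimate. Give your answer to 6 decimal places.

R = (4·T_{12} − T_6) / 3 = (4·3.56186 − 3.79059)/3 = (10.45685)/3 = 3.485617.

3.485617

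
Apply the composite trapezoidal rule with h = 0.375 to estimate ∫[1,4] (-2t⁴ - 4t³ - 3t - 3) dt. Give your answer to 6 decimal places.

-703.711670

h = (4 − 1)/8 = 0.375.
Nodes t₀,…,t₈ = 1, 1.375, 1.75, 2.125, 2.5, 2.875, 3.25, 3.625, 4.
f(t) = -2t⁴ - 4t³ - 3t - 3: f₀=-12, f₁=-24.67236328125, f₂=-48.4453125, f₃=-88.53955078125, f₄=-151.125, f₅=-243.32080078125, f₆=-373.1953125, f₇=-549.76611328125, f₈=-783.
(h/2)·[f₀ + 2f₁ + 2f₂ + 2f₃ + 2f₄ + 2f₅ + 2f₆ + 2f₇ + f₈] = 0.1875·(-3753.12890625) = -703.711670.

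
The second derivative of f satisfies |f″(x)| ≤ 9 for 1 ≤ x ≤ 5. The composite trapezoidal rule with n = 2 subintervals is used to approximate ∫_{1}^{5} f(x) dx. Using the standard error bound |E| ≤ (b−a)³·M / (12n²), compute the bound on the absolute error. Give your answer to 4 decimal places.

|E| ≤ (4)³·9 / (12·2²) = 576/48 = 12.0000.

12.0000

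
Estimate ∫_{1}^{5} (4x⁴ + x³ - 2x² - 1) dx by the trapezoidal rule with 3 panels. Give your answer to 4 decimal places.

h = (5 − 1)/3 = 1.333333.
Nodes x₀,…,x₃ = 1, 2.333333, 3.666667, 5.
f(x) = 4x⁴ + x³ - 2x² - 1: f₀=2, f₁=119.382716, f₂=744.419753, f₃=2574.
(h/2)·[f₀ + 2f₁ + 2f₂ + f₃] = 0.666667·(4303.604938) = 2869.0700.

2869.0700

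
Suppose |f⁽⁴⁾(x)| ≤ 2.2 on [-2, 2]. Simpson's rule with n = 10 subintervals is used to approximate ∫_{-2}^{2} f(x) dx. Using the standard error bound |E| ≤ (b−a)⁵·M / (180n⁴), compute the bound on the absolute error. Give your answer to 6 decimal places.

|E| ≤ (4)⁵·2.2 / (180·10⁴) = 2252.8/1800000 = 0.001252.

0.001252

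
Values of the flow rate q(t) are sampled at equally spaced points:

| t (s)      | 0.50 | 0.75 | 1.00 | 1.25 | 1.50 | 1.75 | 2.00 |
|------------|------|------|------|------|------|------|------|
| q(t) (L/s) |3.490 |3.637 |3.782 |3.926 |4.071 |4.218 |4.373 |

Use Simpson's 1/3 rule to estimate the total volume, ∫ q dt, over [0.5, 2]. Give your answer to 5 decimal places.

h = 0.25, n = 6.
(h/3)·[y₀ + 4y₁ + 2y₂ + 4y₃ + 2y₄ + 4y₅ + y₆] = 0.083333·(70.693) = 5.89108.

5.89108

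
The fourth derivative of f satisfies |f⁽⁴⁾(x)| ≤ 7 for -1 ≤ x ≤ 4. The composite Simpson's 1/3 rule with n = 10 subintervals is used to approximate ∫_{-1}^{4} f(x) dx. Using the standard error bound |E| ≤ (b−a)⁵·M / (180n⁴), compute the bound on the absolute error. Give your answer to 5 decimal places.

|E| ≤ (5)⁵·7 / (180·10⁴) = 21875/1800000 = 0.01215.

0.01215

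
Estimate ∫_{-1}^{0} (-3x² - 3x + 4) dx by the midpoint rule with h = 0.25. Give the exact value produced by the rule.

4.515625

h = (0 − (-1))/4 = 0.25.
Midpoints m₁,…,m₄ = -0.875, -0.625, -0.375, -0.125.
f(m₁)=4.328125, f(m₂)=4.703125, f(m₃)=4.703125, f(m₄)=4.328125.
h·[f(m₁) + f(m₂) + f(m₃) + f(m₄)] = 0.25·(18.0625) = 4.515625.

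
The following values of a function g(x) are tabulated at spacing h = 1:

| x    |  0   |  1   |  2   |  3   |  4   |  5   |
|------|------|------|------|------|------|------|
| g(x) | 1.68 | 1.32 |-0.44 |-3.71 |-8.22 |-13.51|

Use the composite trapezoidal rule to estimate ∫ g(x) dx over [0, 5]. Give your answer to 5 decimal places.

-16.96500

h = 1, n = 5.
(h/2)·[y₀ + 2y₁ + 2y₂ + 2y₃ + 2y₄ + y₅] = 0.5·(-33.93) = -16.96500.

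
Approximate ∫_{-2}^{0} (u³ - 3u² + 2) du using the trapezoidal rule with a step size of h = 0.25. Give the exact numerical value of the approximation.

-8.125

h = (0 − (-2))/8 = 0.25.
Nodes u₀,…,u₈ = -2, -1.75, -1.5, -1.25, -1, -0.75, -0.5, -0.25, 0.
f(u) = u³ - 3u² + 2: f₀=-18, f₁=-12.546875, f₂=-8.125, f₃=-4.640625, f₄=-2, f₅=-0.109375, f₆=1.125, f₇=1.796875, f₈=2.
(h/2)·[f₀ + 2f₁ + 2f₂ + 2f₃ + 2f₄ + 2f₅ + 2f₆ + 2f₇ + f₈] = 0.125·(-65) = -8.125.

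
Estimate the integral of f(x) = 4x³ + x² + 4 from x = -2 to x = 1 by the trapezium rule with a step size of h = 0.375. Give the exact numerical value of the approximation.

-0.3515625

h = (1 − (-2))/8 = 0.375.
Nodes x₀,…,x₈ = -2, -1.625, -1.25, -0.875, -0.5, -0.125, 0.25, 0.625, 1.
f(x) = 4x³ + x² + 4: f₀=-24, f₁=-10.5234375, f₂=-2.25, f₃=2.0859375, f₄=3.75, f₅=4.0078125, f₆=4.125, f₇=5.3671875, f₈=9.
(h/2)·[f₀ + 2f₁ + 2f₂ + 2f₃ + 2f₄ + 2f₅ + 2f₆ + 2f₇ + f₈] = 0.1875·(-1.875) = -0.3515625.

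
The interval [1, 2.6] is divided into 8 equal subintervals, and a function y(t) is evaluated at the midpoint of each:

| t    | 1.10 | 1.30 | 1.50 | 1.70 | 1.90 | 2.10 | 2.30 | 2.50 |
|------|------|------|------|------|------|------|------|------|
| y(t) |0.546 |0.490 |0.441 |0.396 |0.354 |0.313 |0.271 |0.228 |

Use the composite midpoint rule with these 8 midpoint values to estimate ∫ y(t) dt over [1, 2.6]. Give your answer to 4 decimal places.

h = 0.2, n = 8.
h·[y(m₁) + y(m₂) + y(m₃) + y(m₄) + y(m₅) + y(m₆) + y(m₇) + y(m₈)] = 0.2·(3.039) = 0.6078.

0.6078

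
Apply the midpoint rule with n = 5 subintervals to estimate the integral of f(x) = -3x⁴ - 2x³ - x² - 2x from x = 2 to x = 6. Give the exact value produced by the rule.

h = (6 − 2)/5 = 0.8.
Midpoints m₁,…,m₅ = 2.4, 3.2, 4, 4.8, 5.6.
f(m₁)=-137.7408, f(m₂)=-396.7488, f(m₃)=-920, f(m₄)=-1846.3488, f(m₅)=-3344.1408.
h·[f(m₁) + f(m₂) + f(m₃) + f(m₄) + f(m₅)] = 0.8·(-6644.9792) = -5315.98336.

-5315.98336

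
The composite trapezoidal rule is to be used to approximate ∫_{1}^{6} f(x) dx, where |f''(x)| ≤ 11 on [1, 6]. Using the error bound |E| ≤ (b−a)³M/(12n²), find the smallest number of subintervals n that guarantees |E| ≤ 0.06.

Need 1375/(12n²) ≤ 0.06.
n² ≥ 1375/(12·0.06) = 1909.72 ⇒ n ≥ 43.7004, so the smallest n is 44.

44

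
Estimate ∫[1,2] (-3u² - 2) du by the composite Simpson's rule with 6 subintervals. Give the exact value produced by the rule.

-9

h = (2 − 1)/6 = 0.166667.
Nodes u₀,…,u₆ = 1, 1.166667, 1.333333, 1.5, 1.666667, 1.833333, 2.
f(u) = -3u² - 2: f₀=-5, f₁=-6.083333, f₂=-7.333333, f₃=-8.75, f₄=-10.333333, f₅=-12.083333, f₆=-14.
(h/3)·[f₀ + 4f₁ + 2f₂ + 4f₃ + 2f₄ + 4f₅ + f₆] = 0.055556·(-162) = -9.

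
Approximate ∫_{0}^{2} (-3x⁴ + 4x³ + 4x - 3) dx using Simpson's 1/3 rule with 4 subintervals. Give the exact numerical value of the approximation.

-1.25

h = (2 − 0)/4 = 0.5.
Nodes x₀,…,x₄ = 0, 0.5, 1, 1.5, 2.
f(x) = -3x⁴ + 4x³ + 4x - 3: f₀=-3, f₁=-0.6875, f₂=2, f₃=1.3125, f₄=-11.
(h/3)·[f₀ + 4f₁ + 2f₂ + 4f₃ + f₄] = 0.166667·(-7.5) = -1.25.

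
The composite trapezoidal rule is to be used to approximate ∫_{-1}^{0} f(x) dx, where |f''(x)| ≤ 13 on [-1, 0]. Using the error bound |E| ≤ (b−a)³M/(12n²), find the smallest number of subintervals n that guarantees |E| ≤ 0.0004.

53

Need 13/(12n²) ≤ 0.0004.
n² ≥ 13/(12·0.0004) = 2708.33 ⇒ n ≥ 52.0416, so the smallest n is 53.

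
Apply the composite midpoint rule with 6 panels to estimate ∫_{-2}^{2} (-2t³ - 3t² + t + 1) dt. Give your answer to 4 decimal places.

h = (2 − (-2))/6 = 0.666667.
Midpoints m₁,…,m₆ = -1.666667, -1, -0.333333, 0.333333, 1, 1.666667.
f(m₁)=0.259259, f(m₂)=-1, f(m₃)=0.407407, f(m₄)=0.925926, f(m₅)=-3, f(m₆)=-14.925926.
h·[f(m₁) + f(m₂) + f(m₃) + f(m₄) + f(m₅) + f(m₆)] = 0.666667·(-17.333333) = -11.5556.

-11.5556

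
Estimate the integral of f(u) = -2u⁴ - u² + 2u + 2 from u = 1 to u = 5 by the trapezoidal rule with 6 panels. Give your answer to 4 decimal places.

-1295.9177

h = (5 − 1)/6 = 0.666667.
Nodes u₀,…,u₆ = 1, 1.666667, 2.333333, 3, 3.666667, 4.333333, 5.
f(u) = -2u⁴ - u² + 2u + 2: f₀=1, f₁=-12.876543, f₂=-58.061728, f₃=-163, f₄=-365.617284, f₅=-713.320988, f₆=-1263.
(h/2)·[f₀ + 2f₁ + 2f₂ + 2f₃ + 2f₄ + 2f₅ + f₆] = 0.333333·(-3887.753086) = -1295.9177.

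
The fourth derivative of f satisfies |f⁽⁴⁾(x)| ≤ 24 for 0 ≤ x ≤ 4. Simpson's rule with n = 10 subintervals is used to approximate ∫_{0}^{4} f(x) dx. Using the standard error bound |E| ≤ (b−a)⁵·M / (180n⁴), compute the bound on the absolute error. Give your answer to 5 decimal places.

0.01365

|E| ≤ (4)⁵·24 / (180·10⁴) = 24576/1800000 = 0.01365.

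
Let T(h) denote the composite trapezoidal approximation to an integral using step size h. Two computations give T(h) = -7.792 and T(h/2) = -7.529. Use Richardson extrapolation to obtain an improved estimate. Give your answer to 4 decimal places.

-7.4413

R = (4·T(h/2) − T(h)) / 3 = (4·(-7.529) − (-7.792))/3 = (-22.324)/3 = -7.4413.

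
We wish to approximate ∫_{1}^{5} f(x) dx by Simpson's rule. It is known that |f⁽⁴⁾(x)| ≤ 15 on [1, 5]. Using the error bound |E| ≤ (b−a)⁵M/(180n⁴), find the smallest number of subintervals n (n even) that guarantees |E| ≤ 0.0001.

32

Need 15360/(180n⁴) ≤ 0.0001.
n⁴ ≥ 15360/(180·0.0001) = 853333 ⇒ n ≥ 30.3934, so the smallest even n is 32. (n must be even for Simpson's rule.)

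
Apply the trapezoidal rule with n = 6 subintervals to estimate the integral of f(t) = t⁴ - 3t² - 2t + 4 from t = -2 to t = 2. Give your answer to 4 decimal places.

14.2551

h = (2 − (-2))/6 = 0.666667.
Nodes t₀,…,t₆ = -2, -1.333333, -0.666667, 0, 0.666667, 1.333333, 2.
f(t) = t⁴ - 3t² - 2t + 4: f₀=12, f₁=4.493827, f₂=4.197531, f₃=4, f₄=1.530864, f₅=-0.839506, f₆=4.
(h/2)·[f₀ + 2f₁ + 2f₂ + 2f₃ + 2f₄ + 2f₅ + f₆] = 0.333333·(42.765432) = 14.2551.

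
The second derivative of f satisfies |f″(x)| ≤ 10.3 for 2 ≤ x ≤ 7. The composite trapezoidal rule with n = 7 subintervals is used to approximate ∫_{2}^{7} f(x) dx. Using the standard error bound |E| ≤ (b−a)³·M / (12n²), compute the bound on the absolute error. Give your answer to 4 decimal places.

2.1896

|E| ≤ (5)³·10.3 / (12·7²) = 1287.5/588 = 2.1896.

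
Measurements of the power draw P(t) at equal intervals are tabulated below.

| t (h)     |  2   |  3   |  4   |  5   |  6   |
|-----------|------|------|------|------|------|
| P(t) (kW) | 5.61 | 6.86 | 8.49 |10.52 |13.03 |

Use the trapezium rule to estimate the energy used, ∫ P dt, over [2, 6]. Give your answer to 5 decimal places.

35.19000

h = 1, n = 4.
(h/2)·[y₀ + 2y₁ + 2y₂ + 2y₃ + y₄] = 0.5·(70.38) = 35.19000.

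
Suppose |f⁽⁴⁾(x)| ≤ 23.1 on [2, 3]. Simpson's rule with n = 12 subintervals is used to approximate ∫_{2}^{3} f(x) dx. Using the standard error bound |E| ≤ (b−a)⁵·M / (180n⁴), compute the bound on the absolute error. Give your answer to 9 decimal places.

|E| ≤ (1)⁵·23.1 / (180·12⁴) = 23.1/3732480 = 0.000006189.

0.000006189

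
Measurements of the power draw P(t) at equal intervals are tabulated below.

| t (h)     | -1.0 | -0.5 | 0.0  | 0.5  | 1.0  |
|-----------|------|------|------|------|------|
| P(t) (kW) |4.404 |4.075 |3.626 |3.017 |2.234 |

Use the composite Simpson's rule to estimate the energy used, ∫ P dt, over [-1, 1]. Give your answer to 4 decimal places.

7.0430

h = 0.5, n = 4.
(h/3)·[y₀ + 4y₁ + 2y₂ + 4y₃ + y₄] = 0.166667·(42.258) = 7.0430.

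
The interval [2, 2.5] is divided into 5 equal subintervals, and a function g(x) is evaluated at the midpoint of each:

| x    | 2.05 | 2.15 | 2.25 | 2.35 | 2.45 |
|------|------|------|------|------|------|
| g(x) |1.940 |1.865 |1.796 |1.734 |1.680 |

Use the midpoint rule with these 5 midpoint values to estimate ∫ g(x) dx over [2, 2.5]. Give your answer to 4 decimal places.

0.9015

h = 0.1, n = 5.
h·[y(m₁) + y(m₂) + y(m₃) + y(m₄) + y(m₅)] = 0.1·(9.015) = 0.9015.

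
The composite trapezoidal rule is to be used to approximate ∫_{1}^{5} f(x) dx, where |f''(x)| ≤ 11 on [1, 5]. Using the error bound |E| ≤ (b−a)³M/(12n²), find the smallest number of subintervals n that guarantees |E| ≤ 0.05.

35

Need 704/(12n²) ≤ 0.05.
n² ≥ 704/(12·0.05) = 1173.33 ⇒ n ≥ 34.2540, so the smallest n is 35.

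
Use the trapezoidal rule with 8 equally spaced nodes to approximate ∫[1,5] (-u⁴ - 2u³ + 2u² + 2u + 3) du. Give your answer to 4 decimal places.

-835.0987

h = (5 − 1)/7 = 0.571429.
Nodes u₀,…,u₇ = 1, 1.571429, 2.142857, 2.714286, 3.285714, 3.857143, 4.428571, 5.
f(u) = -u⁴ - 2u³ + 2u² + 2u + 3: f₀=4, f₁=-2.777176, f₂=-24.294877, f₃=-71.108705, f₄=-156.333195, f₅=-295.641816, f₆=-507.266972, f₇=-812.
(h/2)·[f₀ + 2f₁ + 2f₂ + 2f₃ + 2f₄ + 2f₅ + 2f₆ + f₇] = 0.285714·(-2922.845481) = -835.0987.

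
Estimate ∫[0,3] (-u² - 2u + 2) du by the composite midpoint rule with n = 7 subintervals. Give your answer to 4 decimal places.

h = (3 − 0)/7 = 0.428571.
Midpoints m₁,…,m₇ = 0.214286, 0.642857, 1.071429, 1.5, 1.928571, 2.357143, 2.785714.
f(m₁)=1.525510, f(m₂)=0.301020, f(m₃)=-1.290816, f(m₄)=-3.25, f(m₅)=-5.576531, f(m₆)=-8.270408, f(m₇)=-11.331633.
h·[f(m₁) + f(m₂) + f(m₃) + f(m₄) + f(m₅) + f(m₆) + f(m₇)] = 0.428571·(-27.892857) = -11.9541.

-11.9541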